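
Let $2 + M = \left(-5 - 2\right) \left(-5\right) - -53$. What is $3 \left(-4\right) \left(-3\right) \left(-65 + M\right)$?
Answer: $756$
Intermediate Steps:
$M = 86$ ($M = -2 + \left(\left(-5 - 2\right) \left(-5\right) - -53\right) = -2 + \left(\left(-7\right) \left(-5\right) + 53\right) = -2 + \left(35 + 53\right) = -2 + 88 = 86$)
$3 \left(-4\right) \left(-3\right) \left(-65 + M\right) = 3 \left(-4\right) \left(-3\right) \left(-65 + 86\right) = \left(-12\right) \left(-3\right) 21 = 36 \cdot 21 = 756$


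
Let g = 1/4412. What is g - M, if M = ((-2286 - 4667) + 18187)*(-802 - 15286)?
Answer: 797392195905/4412 ≈ 1.8073e+8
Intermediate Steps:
g = 1/4412 ≈ 0.00022665
M = -180732592 (M = (-6953 + 18187)*(-16088) = 11234*(-16088) = -180732592)
g - M = 1/4412 - 1*(-180732592) = 1/4412 + 180732592 = 797392195905/4412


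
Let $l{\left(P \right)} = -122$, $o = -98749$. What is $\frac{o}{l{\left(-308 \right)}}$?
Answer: $\frac{98749}{122} \approx 809.42$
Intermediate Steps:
$\frac{o}{l{\left(-308 \right)}} = - \frac{98749}{-122} = \left(-98749\right) \left(- \frac{1}{122}\right) = \frac{98749}{122}$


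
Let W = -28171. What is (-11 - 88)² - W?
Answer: 37972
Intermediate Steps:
(-11 - 88)² - W = (-11 - 88)² - 1*(-28171) = (-99)² + 28171 = 9801 + 28171 = 37972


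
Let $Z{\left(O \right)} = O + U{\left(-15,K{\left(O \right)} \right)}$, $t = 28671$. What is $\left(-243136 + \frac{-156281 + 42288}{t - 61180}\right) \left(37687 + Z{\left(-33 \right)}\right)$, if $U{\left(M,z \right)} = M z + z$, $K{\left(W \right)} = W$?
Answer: $- \frac{301268644108796}{32509} \approx -9.2672 \cdot 10^{9}$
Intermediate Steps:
$U{\left(M,z \right)} = z + M z$
$Z{\left(O \right)} = - 13 O$ ($Z{\left(O \right)} = O + O \left(1 - 15\right) = O + O \left(-14\right) = O - 14 O = - 13 O$)
$\left(-243136 + \frac{-156281 + 42288}{t - 61180}\right) \left(37687 + Z{\left(-33 \right)}\right) = \left(-243136 + \frac{-156281 + 42288}{28671 - 61180}\right) \left(37687 - -429\right) = \left(-243136 - \frac{113993}{-32509}\right) \left(37687 + 429\right) = \left(-243136 - - \frac{113993}{32509}\right) 38116 = \left(-243136 + \frac{113993}{32509}\right) 38116 = \left(- \frac{7903994231}{32509}\right) 38116 = - \frac{301268644108796}{32509}$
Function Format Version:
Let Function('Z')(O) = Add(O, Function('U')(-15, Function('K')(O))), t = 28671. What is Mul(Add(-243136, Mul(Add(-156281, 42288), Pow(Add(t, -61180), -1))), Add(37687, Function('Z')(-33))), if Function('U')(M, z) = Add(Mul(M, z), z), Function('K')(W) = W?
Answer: Rational(-301268644108796, 32509) ≈ -9.2672e+9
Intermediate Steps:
Function('U')(M, z) = Add(z, Mul(M, z))
Function('Z')(O) = Mul(-13, O) (Function('Z')(O) = Add(O, Mul(O, Add(1, -15))) = Add(O, Mul(O, -14)) = Add(O, Mul(-14, O)) = Mul(-13, O))
Mul(Add(-243136, Mul(Add(-156281, 42288), Pow(Add(t, -61180), -1))), Add(37687, Function('Z')(-33))) = Mul(Add(-243136, Mul(Add(-156281, 42288), Pow(Add(28671, -61180), -1))), Add(37687, Mul(-13, -33))) = Mul(Add(-243136, Mul(-113993, Pow(-32509, -1))), Add(37687, 429)) = Mul(Add(-243136, Mul(-113993, Rational(-1, 32509))), 38116) = Mul(Add(-243136, Rational(113993, 32509)), 38116) = Mul(Rational(-7903994231, 32509), 38116) = Rational(-301268644108796, 32509)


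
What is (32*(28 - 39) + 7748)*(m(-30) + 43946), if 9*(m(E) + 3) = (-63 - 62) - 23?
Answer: 2923927244/9 ≈ 3.2488e+8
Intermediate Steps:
m(E) = -175/9 (m(E) = -3 + ((-63 - 62) - 23)/9 = -3 + (-125 - 23)/9 = -3 + (1/9)*(-148) = -3 - 148/9 = -175/9)
(32*(28 - 39) + 7748)*(m(-30) + 43946) = (32*(28 - 39) + 7748)*(-175/9 + 43946) = (32*(-11) + 7748)*(395339/9) = (-352 + 7748)*(395339/9) = 7396*(395339/9) = 2923927244/9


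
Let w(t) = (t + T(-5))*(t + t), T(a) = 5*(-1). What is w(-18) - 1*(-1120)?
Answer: 1948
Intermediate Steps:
T(a) = -5
w(t) = 2*t*(-5 + t) (w(t) = (t - 5)*(t + t) = (-5 + t)*(2*t) = 2*t*(-5 + t))
w(-18) - 1*(-1120) = 2*(-18)*(-5 - 18) - 1*(-1120) = 2*(-18)*(-23) + 1120 = 828 + 1120 = 1948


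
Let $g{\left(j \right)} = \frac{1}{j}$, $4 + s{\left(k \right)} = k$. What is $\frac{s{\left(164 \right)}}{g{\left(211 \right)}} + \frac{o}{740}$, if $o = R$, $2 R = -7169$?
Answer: $\frac{49957631}{1480} \approx 33755.0$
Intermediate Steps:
$R = - \frac{7169}{2}$ ($R = \frac{1}{2} \left(-7169\right) = - \frac{7169}{2} \approx -3584.5$)
$o = - \frac{7169}{2} \approx -3584.5$
$s{\left(k \right)} = -4 + k$
$\frac{s{\left(164 \right)}}{g{\left(211 \right)}} + \frac{o}{740} = \frac{-4 + 164}{\frac{1}{211}} - \frac{7169}{2 \cdot 740} = 160 \frac{1}{\frac{1}{211}} - \frac{7169}{1480} = 160 \cdot 211 - \frac{7169}{1480} = 33760 - \frac{7169}{1480} = \frac{49957631}{1480}$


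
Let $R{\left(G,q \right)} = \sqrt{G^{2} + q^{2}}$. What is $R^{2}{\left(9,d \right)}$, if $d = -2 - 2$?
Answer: $97$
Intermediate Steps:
$d = -4$ ($d = -2 - 2 = -4$)
$R^{2}{\left(9,d \right)} = \left(\sqrt{9^{2} + \left(-4\right)^{2}}\right)^{2} = \left(\sqrt{81 + 16}\right)^{2} = \left(\sqrt{97}\right)^{2} = 97$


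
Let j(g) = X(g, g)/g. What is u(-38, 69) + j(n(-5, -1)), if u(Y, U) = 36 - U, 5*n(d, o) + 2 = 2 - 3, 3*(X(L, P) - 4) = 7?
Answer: -392/9 ≈ -43.556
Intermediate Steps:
X(L, P) = 19/3 (X(L, P) = 4 + (⅓)*7 = 4 + 7/3 = 19/3)
n(d, o) = -⅗ (n(d, o) = -⅖ + (2 - 3)/5 = -⅖ + (⅕)*(-1) = -⅖ - ⅕ = -⅗)
j(g) = 19/(3*g)
u(-38, 69) + j(n(-5, -1)) = (36 - 1*69) + 19/(3*(-⅗)) = (36 - 69) + (19/3)*(-5/3) = -33 - 95/9 = -392/9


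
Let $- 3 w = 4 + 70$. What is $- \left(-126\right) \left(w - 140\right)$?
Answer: $-20748$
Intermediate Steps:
$w = - \frac{74}{3}$ ($w = - \frac{4 + 70}{3} = \left(- \frac{1}{3}\right) 74 = - \frac{74}{3} \approx -24.667$)
$- \left(-126\right) \left(w - 140\right) = - \left(-126\right) \left(- \frac{74}{3} - 140\right) = - \frac{\left(-126\right) \left(-494\right)}{3} = \left(-1\right) 20748 = -20748$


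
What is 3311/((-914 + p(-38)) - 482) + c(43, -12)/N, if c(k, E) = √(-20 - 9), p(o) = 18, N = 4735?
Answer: -3311/1378 + I*√29/4735 ≈ -2.4028 + 0.0011373*I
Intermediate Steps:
c(k, E) = I*√29 (c(k, E) = √(-29) = I*√29)
3311/((-914 + p(-38)) - 482) + c(43, -12)/N = 3311/((-914 + 18) - 482) + (I*√29)/4735 = 3311/(-896 - 482) + (I*√29)*(1/4735) = 3311/(-1378) + I*√29/4735 = 3311*(-1/1378) + I*√29/4735 = -3311/1378 + I*√29/4735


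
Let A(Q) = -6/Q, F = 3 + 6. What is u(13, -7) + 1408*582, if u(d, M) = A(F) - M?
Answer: 2458387/3 ≈ 8.1946e+5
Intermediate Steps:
F = 9
u(d, M) = -2/3 - M (u(d, M) = -6/9 - M = -6*1/9 - M = -2/3 - M)
u(13, -7) + 1408*582 = (-2/3 - 1*(-7)) + 1408*582 = (-2/3 + 7) + 819456 = 19/3 + 819456 = 2458387/3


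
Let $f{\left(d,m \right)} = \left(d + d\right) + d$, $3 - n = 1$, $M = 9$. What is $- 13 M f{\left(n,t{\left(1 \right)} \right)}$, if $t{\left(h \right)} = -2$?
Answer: $-702$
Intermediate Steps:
$n = 2$ ($n = 3 - 1 = 2$)
$f{\left(d,m \right)} = 3 d$ ($f{\left(d,m \right)} = 2 d + d = 3 d$)
$- 13 M f{\left(n,t{\left(1 \right)} \right)} = \left(-13\right) 9 \cdot 3 \cdot 2 = \left(-117\right) 6 = -702$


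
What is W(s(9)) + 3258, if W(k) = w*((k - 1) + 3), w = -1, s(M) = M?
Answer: 3247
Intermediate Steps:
W(k) = -2 - k (W(k) = -((k - 1) + 3) = -((-1 + k) + 3) = -(2 + k) = -2 - k)
W(s(9)) + 3258 = (-2 - 1*9) + 3258 = (-2 - 9) + 3258 = -11 + 3258 = 3247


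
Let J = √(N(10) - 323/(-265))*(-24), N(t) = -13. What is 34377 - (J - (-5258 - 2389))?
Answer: 26730 + 24*I*√827330/265 ≈ 26730.0 + 82.377*I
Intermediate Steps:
J = -24*I*√827330/265 (J = √(-13 - 323/(-265))*(-24) = √(-13 - 323*(-1/265))*(-24) = √(-13 + 323/265)*(-24) = √(-3122/265)*(-24) = (I*√827330/265)*(-24) = -24*I*√827330/265 ≈ -82.377*I)
34377 - (J - (-5258 - 2389)) = 34377 - (-24*I*√827330/265 - (-5258 - 2389)) = 34377 - (-24*I*√827330/265 - 1*(-7647)) = 34377 - (-24*I*√827330/265 + 7647) = 34377 - (7647 - 24*I*√827330/265) = 34377 + (-7647 + 24*I*√827330/265) = 26730 + 24*I*√827330/265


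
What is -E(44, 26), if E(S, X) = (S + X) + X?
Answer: -96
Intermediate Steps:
E(S, X) = S + 2*X
-E(44, 26) = -(44 + 2*26) = -(44 + 52) = -1*96 = -96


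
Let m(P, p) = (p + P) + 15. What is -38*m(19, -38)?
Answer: 152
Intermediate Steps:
m(P, p) = 15 + P + p (m(P, p) = (P + p) + 15 = 15 + P + p)
-38*m(19, -38) = -38*(15 + 19 - 38) = -38*(-4) = 152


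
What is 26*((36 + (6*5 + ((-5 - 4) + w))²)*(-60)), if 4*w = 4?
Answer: -811200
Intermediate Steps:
w = 1 (w = (¼)*4 = 1)
26*((36 + (6*5 + ((-5 - 4) + w))²)*(-60)) = 26*((36 + (6*5 + ((-5 - 4) + 1))²)*(-60)) = 26*((36 + (30 + (-9 + 1))²)*(-60)) = 26*((36 + (30 - 8)²)*(-60)) = 26*((36 + 22²)*(-60)) = 26*((36 + 484)*(-60)) = 26*(520*(-60)) = 26*(-31200) = -811200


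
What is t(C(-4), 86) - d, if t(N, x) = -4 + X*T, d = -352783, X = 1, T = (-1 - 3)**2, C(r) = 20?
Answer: 352795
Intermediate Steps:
T = 16 (T = (-4)**2 = 16)
t(N, x) = 12 (t(N, x) = -4 + 1*16 = -4 + 16 = 12)
t(C(-4), 86) - d = 12 - 1*(-352783) = 12 + 352783 = 352795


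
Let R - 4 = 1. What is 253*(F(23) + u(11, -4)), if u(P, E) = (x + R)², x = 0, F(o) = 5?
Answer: 7590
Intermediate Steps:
R = 5 (R = 4 + 1 = 5)
u(P, E) = 25 (u(P, E) = (0 + 5)² = 5² = 25)
253*(F(23) + u(11, -4)) = 253*(5 + 25) = 253*30 = 7590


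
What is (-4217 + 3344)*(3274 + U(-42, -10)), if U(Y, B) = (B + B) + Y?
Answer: -2804076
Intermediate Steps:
U(Y, B) = Y + 2*B (U(Y, B) = 2*B + Y = Y + 2*B)
(-4217 + 3344)*(3274 + U(-42, -10)) = (-4217 + 3344)*(3274 + (-42 + 2*(-10))) = -873*(3274 + (-42 - 20)) = -873*(3274 - 62) = -873*3212 = -2804076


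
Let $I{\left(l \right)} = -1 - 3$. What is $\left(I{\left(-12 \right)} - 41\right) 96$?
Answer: $-4320$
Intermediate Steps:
$I{\left(l \right)} = -4$
$\left(I{\left(-12 \right)} - 41\right) 96 = \left(-4 - 41\right) 96 = \left(-45\right) 96 = -4320$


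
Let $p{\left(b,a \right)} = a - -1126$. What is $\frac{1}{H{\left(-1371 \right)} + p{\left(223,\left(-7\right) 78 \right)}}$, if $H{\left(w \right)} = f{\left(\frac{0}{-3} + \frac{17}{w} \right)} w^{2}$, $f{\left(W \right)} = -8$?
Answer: $- \frac{1}{15036548} \approx -6.6505 \cdot 10^{-8}$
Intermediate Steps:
$p{\left(b,a \right)} = 1126 + a$ ($p{\left(b,a \right)} = a + 1126 = 1126 + a$)
$H{\left(w \right)} = - 8 w^{2}$
$\frac{1}{H{\left(-1371 \right)} + p{\left(223,\left(-7\right) 78 \right)}} = \frac{1}{- 8 \left(-1371\right)^{2} + \left(1126 - 546\right)} = \frac{1}{\left(-8\right) 1879641 + \left(1126 - 546\right)} = \frac{1}{-15037128 + 580} = \frac{1}{-15036548} = - \frac{1}{15036548}$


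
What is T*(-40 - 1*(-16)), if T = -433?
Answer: 10392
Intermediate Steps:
T*(-40 - 1*(-16)) = -433*(-40 - 1*(-16)) = -433*(-40 + 16) = -433*(-24) = 10392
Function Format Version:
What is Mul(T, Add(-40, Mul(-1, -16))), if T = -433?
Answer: 10392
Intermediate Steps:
Mul(T, Add(-40, Mul(-1, -16))) = Mul(-433, Add(-40, Mul(-1, -16))) = Mul(-433, Add(-40, 16)) = Mul(-433, -24) = 10392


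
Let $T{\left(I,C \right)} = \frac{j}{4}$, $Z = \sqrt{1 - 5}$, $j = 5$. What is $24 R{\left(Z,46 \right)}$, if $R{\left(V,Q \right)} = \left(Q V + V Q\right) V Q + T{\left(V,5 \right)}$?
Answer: $-406242$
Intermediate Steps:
$Z = 2 i$ ($Z = \sqrt{-4} = 2 i \approx 2.0 i$)
$T{\left(I,C \right)} = \frac{5}{4}$
$R{\left(V,Q \right)} = \frac{5}{4} + 2 Q^{2} V^{2}$ ($R{\left(V,Q \right)} = \left(Q V + V Q\right) V Q + \frac{5}{4} = \left(Q V + Q V\right) V Q + \frac{5}{4} = 2 Q V V Q + \frac{5}{4} = 2 Q V^{2} Q + \frac{5}{4} = 2 Q^{2} V^{2} + \frac{5}{4} = \frac{5}{4} + 2 Q^{2} V^{2}$)
$24 R{\left(Z,46 \right)} = 24 \left(\frac{5}{4} + 2 \cdot 46^{2} \left(2 i\right)^{2}\right) = 24 \left(\frac{5}{4} + 2 \cdot 2116 \left(-4\right)\right) = 24 \left(\frac{5}{4} - 16928\right) = 24 \left(- \frac{67707}{4}\right) = -406242$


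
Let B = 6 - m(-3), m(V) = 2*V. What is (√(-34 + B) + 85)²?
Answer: (85 + I*√22)² ≈ 7203.0 + 797.37*I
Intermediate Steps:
B = 12 (B = 6 - 2*(-3) = 6 - 1*(-6) = 6 + 6 = 12)
(√(-34 + B) + 85)² = (√(-34 + 12) + 85)² = (√(-22) + 85)² = (I*√22 + 85)² = (85 + I*√22)²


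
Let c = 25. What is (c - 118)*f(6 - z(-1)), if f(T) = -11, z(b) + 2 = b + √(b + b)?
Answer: 1023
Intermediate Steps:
z(b) = -2 + b + √2*√b (z(b) = -2 + (b + √(b + b)) = -2 + (b + √(2*b)) = -2 + (b + √2*√b) = -2 + b + √2*√b)
(c - 118)*f(6 - z(-1)) = (25 - 118)*(-11) = -93*(-11) = 1023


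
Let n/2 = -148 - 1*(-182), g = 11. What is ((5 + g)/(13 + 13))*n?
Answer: 544/13 ≈ 41.846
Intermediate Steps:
n = 68 (n = 2*(-148 - 1*(-182)) = 2*(-148 + 182) = 2*34 = 68)
((5 + g)/(13 + 13))*n = ((5 + 11)/(13 + 13))*68 = (16/26)*68 = (16*(1/26))*68 = (8/13)*68 = 544/13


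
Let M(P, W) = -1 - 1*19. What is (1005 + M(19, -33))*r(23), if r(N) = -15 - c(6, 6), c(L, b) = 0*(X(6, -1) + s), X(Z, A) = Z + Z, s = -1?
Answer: -14775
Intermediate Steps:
X(Z, A) = 2*Z
M(P, W) = -20 (M(P, W) = -1 - 19 = -20)
c(L, b) = 0 (c(L, b) = 0*(2*6 - 1) = 0*(12 - 1) = 0*11 = 0)
r(N) = -15 (r(N) = -15 - 1*0 = -15 + 0 = -15)
(1005 + M(19, -33))*r(23) = (1005 - 20)*(-15) = 985*(-15) = -14775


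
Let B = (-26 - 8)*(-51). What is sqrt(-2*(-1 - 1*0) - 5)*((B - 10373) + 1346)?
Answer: -7293*I*sqrt(3) ≈ -12632.0*I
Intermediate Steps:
B = 1734 (B = -34*(-51) = 1734)
sqrt(-2*(-1 - 1*0) - 5)*((B - 10373) + 1346) = sqrt(-2*(-1 - 1*0) - 5)*((1734 - 10373) + 1346) = sqrt(-2*(-1 + 0) - 5)*(-8639 + 1346) = sqrt(-2*(-1) - 5)*(-7293) = sqrt(2 - 5)*(-7293) = sqrt(-3)*(-7293) = (I*sqrt(3))*(-7293) = -7293*I*sqrt(3)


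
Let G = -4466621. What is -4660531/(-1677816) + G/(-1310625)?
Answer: 1511375180179/244331955000 ≈ 6.1857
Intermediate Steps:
-4660531/(-1677816) + G/(-1310625) = -4660531/(-1677816) - 4466621/(-1310625) = -4660531*(-1/1677816) - 4466621*(-1/1310625) = 4660531/1677816 + 4466621/1310625 = 1511375180179/244331955000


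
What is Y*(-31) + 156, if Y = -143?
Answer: 4589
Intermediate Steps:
Y*(-31) + 156 = -143*(-31) + 156 = 4433 + 156 = 4589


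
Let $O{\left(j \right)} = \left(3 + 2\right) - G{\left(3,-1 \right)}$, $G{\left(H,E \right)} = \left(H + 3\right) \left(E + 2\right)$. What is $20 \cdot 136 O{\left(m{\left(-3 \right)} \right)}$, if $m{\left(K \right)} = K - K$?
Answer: $-2720$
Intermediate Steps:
$m{\left(K \right)} = 0$
$G{\left(H,E \right)} = \left(2 + E\right) \left(3 + H\right)$ ($G{\left(H,E \right)} = \left(3 + H\right) \left(2 + E\right) = \left(2 + E\right) \left(3 + H\right)$)
$O{\left(j \right)} = -1$ ($O{\left(j \right)} = \left(3 + 2\right) - \left(6 + 2 \cdot 3 + 3 \left(-1\right) - 3\right) = 5 - \left(6 + 6 - 3 - 3\right) = 5 - 6 = -1$)
$20 \cdot 136 O{\left(m{\left(-3 \right)} \right)} = 20 \cdot 136 \left(-1\right) = 2720 \left(-1\right) = -2720$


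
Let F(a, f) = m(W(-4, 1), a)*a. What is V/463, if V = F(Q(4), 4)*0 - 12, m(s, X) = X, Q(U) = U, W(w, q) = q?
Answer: -12/463 ≈ -0.025918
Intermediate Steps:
F(a, f) = a² (F(a, f) = a*a = a²)
V = -12 (V = 4²*0 - 12 = 16*0 - 12 = 0 - 12 = -12)
V/463 = -12/463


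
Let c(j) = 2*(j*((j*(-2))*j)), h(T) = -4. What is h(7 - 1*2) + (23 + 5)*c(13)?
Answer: -246068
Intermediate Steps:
c(j) = -4*j**3 (c(j) = 2*(j*((-2*j)*j)) = 2*(j*(-2*j**2)) = 2*(-2*j**3) = -4*j**3)
h(7 - 1*2) + (23 + 5)*c(13) = -4 + (23 + 5)*(-4*13**3) = -4 + 28*(-4*2197) = -4 + 28*(-8788) = -4 - 246064 = -246068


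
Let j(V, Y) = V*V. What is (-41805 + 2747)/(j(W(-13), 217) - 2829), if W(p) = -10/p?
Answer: 6600802/478001 ≈ 13.809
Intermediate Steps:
j(V, Y) = V**2
(-41805 + 2747)/(j(W(-13), 217) - 2829) = (-41805 + 2747)/((-10/(-13))**2 - 2829) = -39058/((-10*(-1/13))**2 - 2829) = -39058/((10/13)**2 - 2829) = -39058/(100/169 - 2829) = -39058/(-478001/169) = -39058*(-169/478001) = 6600802/478001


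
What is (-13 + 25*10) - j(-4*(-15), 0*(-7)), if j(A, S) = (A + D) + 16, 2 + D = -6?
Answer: 169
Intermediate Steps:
D = -8 (D = -2 - 6 = -8)
j(A, S) = 8 + A (j(A, S) = (A - 8) + 16 = (-8 + A) + 16 = 8 + A)
(-13 + 25*10) - j(-4*(-15), 0*(-7)) = (-13 + 25*10) - (8 - 4*(-15)) = (-13 + 250) - (8 + 60) = 237 - 1*68 = 237 - 68 = 169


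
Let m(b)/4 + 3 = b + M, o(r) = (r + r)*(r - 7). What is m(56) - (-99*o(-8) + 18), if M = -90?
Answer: 23594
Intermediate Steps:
o(r) = 2*r*(-7 + r) (o(r) = (2*r)*(-7 + r) = 2*r*(-7 + r))
m(b) = -372 + 4*b (m(b) = -12 + 4*(b - 90) = -12 + 4*(-90 + b) = -12 + (-360 + 4*b) = -372 + 4*b)
m(56) - (-99*o(-8) + 18) = (-372 + 4*56) - (-198*(-8)*(-7 - 8) + 18) = (-372 + 224) - (-198*(-8)*(-15) + 18) = -148 - (-99*240 + 18) = -148 - (-23760 + 18) = -148 - 1*(-23742) = -148 + 23742 = 23594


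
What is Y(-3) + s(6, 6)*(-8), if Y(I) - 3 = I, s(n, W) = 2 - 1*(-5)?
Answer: -56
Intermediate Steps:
s(n, W) = 7 (s(n, W) = 2 + 5 = 7)
Y(I) = 3 + I
Y(-3) + s(6, 6)*(-8) = (3 - 3) + 7*(-8) = 0 - 56 = -56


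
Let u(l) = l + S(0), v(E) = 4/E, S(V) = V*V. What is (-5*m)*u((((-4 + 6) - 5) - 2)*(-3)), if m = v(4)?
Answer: -75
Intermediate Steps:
S(V) = V**2
m = 1 (m = 4/4 = 4*(1/4) = 1)
u(l) = l (u(l) = l + 0**2 = l + 0 = l)
(-5*m)*u((((-4 + 6) - 5) - 2)*(-3)) = (-5*1)*((((-4 + 6) - 5) - 2)*(-3)) = -5*((2 - 5) - 2)*(-3) = -5*(-3 - 2)*(-3) = -(-25)*(-3) = -5*15 = -75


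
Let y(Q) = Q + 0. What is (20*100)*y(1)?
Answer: 2000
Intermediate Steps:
y(Q) = Q
(20*100)*y(1) = (20*100)*1 = 2000*1 = 2000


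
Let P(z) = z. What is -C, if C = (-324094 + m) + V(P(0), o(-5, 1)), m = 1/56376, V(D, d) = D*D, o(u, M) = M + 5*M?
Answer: 18271123343/56376 ≈ 3.2409e+5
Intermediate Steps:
o(u, M) = 6*M
V(D, d) = D**2
m = 1/56376 ≈ 1.7738e-5
C = -18271123343/56376 (C = (-324094 + 1/56376) + 0**2 = -18271123343/56376 + 0 = -18271123343/56376 ≈ -3.2409e+5)
-C = -1*(-18271123343/56376) = 18271123343/56376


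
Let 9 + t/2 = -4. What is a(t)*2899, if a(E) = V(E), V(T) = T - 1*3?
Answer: -84071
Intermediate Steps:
t = -26 (t = -18 + 2*(-4) = -18 - 8 = -26)
V(T) = -3 + T (V(T) = T - 3 = -3 + T)
a(E) = -3 + E
a(t)*2899 = (-3 - 26)*2899 = -29*2899 = -84071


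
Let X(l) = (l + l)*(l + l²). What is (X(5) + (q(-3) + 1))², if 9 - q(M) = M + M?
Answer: 99856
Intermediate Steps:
q(M) = 9 - 2*M (q(M) = 9 - (M + M) = 9 - 2*M)
X(l) = 2*l*(l + l²) (X(l) = (2*l)*(l + l²) = 2*l*(l + l²))
(X(5) + (q(-3) + 1))² = (2*5²*(1 + 5) + ((9 - 2*(-3)) + 1))² = (2*25*6 + ((9 + 6) + 1))² = (300 + (15 + 1))² = (300 + 16)² = 316² = 99856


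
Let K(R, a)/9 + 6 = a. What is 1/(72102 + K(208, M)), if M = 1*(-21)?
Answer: 1/71859 ≈ 1.3916e-5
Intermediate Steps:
M = -21
K(R, a) = -54 + 9*a
1/(72102 + K(208, M)) = 1/(72102 + (-54 + 9*(-21))) = 1/(72102 + (-54 - 189)) = 1/(72102 - 243) = 1/71859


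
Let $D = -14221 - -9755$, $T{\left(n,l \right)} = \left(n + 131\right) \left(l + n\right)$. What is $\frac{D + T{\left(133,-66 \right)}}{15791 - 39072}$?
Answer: $- \frac{13222}{23281} \approx -0.56793$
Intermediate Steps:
$T{\left(n,l \right)} = \left(131 + n\right) \left(l + n\right)$
$D = -4466$ ($D = -14221 + 9755 = -4466$)
$\frac{D + T{\left(133,-66 \right)}}{15791 - 39072} = \frac{-4466 + \left(133^{2} + 131 \left(-66\right) + 131 \cdot 133 - 8778\right)}{15791 - 39072} = \frac{-4466 + \left(17689 - 8646 + 17423 - 8778\right)}{-23281} = \left(-4466 + 17688\right) \left(- \frac{1}{23281}\right) = 13222 \left(- \frac{1}{23281}\right) = - \frac{13222}{23281}$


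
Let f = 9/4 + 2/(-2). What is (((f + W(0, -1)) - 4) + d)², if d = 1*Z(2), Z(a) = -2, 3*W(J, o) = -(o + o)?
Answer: 2401/144 ≈ 16.674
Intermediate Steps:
W(J, o) = -2*o/3 (W(J, o) = (-(o + o))/3 = (-2*o)/3 = -2*o/3)
f = 5/4 (f = 9*(¼) + 2*(-½) = 9/4 - 1 = 5/4 ≈ 1.2500)
d = -2 (d = 1*(-2) = -2)
(((f + W(0, -1)) - 4) + d)² = (((5/4 - ⅔*(-1)) - 4) - 2)² = (((5/4 + ⅔) - 4) - 2)² = ((23/12 - 4) - 2)² = (-25/12 - 2)² = (-49/12)² = 2401/144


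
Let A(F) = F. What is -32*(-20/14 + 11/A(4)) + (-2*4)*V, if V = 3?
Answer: -464/7 ≈ -66.286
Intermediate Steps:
-32*(-20/14 + 11/A(4)) + (-2*4)*V = -32*(-20/14 + 11/4) - 2*4*3 = -32*(-20*1/14 + 11*(¼)) - 8*3 = -32*(-10/7 + 11/4) - 24 = -32*37/28 - 24 = -296/7 - 24 = -464/7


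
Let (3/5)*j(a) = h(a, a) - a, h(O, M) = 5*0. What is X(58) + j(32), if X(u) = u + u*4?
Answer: 710/3 ≈ 236.67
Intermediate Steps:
h(O, M) = 0
X(u) = 5*u (X(u) = u + 4*u = 5*u)
j(a) = -5*a/3 (j(a) = 5*(0 - a)/3 = 5*(-a)/3 = -5*a/3)
X(58) + j(32) = 5*58 - 5/3*32 = 290 - 160/3 = 710/3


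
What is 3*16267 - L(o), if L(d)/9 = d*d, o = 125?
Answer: -91824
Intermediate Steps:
L(d) = 9*d² (L(d) = 9*(d*d) = 9*d²)
3*16267 - L(o) = 3*16267 - 9*125² = 48801 - 9*15625 = 48801 - 1*140625 = 48801 - 140625 = -91824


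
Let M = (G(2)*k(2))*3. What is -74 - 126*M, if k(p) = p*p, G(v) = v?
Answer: -3098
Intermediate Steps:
k(p) = p²
M = 24 (M = (2*2²)*3 = (2*4)*3 = 8*3 = 24)
-74 - 126*M = -74 - 126*24 = -74 - 3024 = -3098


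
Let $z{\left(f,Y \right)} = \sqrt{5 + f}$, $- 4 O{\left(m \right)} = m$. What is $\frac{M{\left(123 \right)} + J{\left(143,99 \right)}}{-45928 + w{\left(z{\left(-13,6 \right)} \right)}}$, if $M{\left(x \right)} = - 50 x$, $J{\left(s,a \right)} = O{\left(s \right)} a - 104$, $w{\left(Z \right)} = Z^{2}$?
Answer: $\frac{39173}{183744} \approx 0.21319$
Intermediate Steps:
$O{\left(m \right)} = - \frac{m}{4}$
$J{\left(s,a \right)} = -104 - \frac{a s}{4}$ ($J{\left(s,a \right)} = - \frac{s}{4} a - 104 = - \frac{a s}{4} - 104 = -104 - \frac{a s}{4}$)
$\frac{M{\left(123 \right)} + J{\left(143,99 \right)}}{-45928 + w{\left(z{\left(-13,6 \right)} \right)}} = \frac{\left(-50\right) 123 - \left(104 + \frac{99}{4} \cdot 143\right)}{-45928 + \left(\sqrt{5 - 13}\right)^{2}} = \frac{-6150 - \frac{14573}{4}}{-45928 + \left(\sqrt{-8}\right)^{2}} = \frac{-6150 - \frac{14573}{4}}{-45928 + \left(2 i \sqrt{2}\right)^{2}} = - \frac{39173}{4 \left(-45928 - 8\right)} = - \frac{39173}{4 \left(-45936\right)} = \left(- \frac{39173}{4}\right) \left(- \frac{1}{45936}\right) = \frac{39173}{183744}$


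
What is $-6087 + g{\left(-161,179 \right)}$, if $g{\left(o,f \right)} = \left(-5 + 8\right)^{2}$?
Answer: $-6078$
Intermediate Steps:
$g{\left(o,f \right)} = 9$ ($g{\left(o,f \right)} = 3^{2} = 9$)
$-6087 + g{\left(-161,179 \right)} = -6087 + 9 = -6078$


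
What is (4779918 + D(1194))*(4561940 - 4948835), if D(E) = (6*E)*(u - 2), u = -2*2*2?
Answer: -1821609216810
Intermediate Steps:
u = -8 (u = -4*2 = -8)
D(E) = -60*E (D(E) = (6*E)*(-8 - 2) = (6*E)*(-10) = -60*E)
(4779918 + D(1194))*(4561940 - 4948835) = (4779918 - 60*1194)*(4561940 - 4948835) = (4779918 - 71640)*(-386895) = 4708278*(-386895) = -1821609216810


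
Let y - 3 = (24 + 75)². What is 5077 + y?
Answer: 14881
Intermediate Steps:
y = 9804 (y = 3 + (24 + 75)² = 3 + 99² = 3 + 9801 = 9804)
5077 + y = 5077 + 9804 = 14881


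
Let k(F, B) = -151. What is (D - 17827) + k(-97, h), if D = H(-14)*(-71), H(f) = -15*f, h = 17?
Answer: -32888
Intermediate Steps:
D = -14910 (D = -15*(-14)*(-71) = 210*(-71) = -14910)
(D - 17827) + k(-97, h) = (-14910 - 17827) - 151 = -32737 - 151 = -32888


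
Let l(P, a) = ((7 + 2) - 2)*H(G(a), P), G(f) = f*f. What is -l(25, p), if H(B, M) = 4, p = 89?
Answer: -28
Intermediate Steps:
G(f) = f²
l(P, a) = 28 (l(P, a) = ((7 + 2) - 2)*4 = (9 - 2)*4 = 7*4 = 28)
-l(25, p) = -1*28 = -28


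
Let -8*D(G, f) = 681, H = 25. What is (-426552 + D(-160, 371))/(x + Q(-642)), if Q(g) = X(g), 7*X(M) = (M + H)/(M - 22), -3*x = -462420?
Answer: -1983009357/716443337 ≈ -2.7679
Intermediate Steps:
D(G, f) = -681/8 (D(G, f) = -⅛*681 = -681/8)
x = 154140 (x = -⅓*(-462420) = 154140)
X(M) = (25 + M)/(7*(-22 + M)) (X(M) = ((M + 25)/(M - 22))/7 = ((25 + M)/(-22 + M))/7 = (25 + M)/(7*(-22 + M)))
Q(g) = (25 + g)/(7*(-22 + g))
(-426552 + D(-160, 371))/(x + Q(-642)) = (-426552 - 681/8)/(154140 + (25 - 642)/(7*(-22 - 642))) = -3413097/(8*(154140 + (⅐)*(-617)/(-664))) = -3413097/(8*(154140 + (⅐)*(-1/664)*(-617))) = -3413097/(8*(154140 + 617/4648)) = -3413097/(8*716443337/4648) = -3413097/8*4648/716443337 = -1983009357/716443337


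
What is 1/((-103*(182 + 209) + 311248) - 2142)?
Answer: 1/268833 ≈ 3.7198e-6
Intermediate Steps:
1/((-103*(182 + 209) + 311248) - 2142) = 1/((-103*391 + 311248) - 2142) = 1/((-40273 + 311248) - 2142) = 1/(270975 - 2142) = 1/268833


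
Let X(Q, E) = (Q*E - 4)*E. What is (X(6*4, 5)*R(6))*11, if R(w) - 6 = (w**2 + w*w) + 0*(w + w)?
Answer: 497640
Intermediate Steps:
X(Q, E) = E*(-4 + E*Q) (X(Q, E) = (E*Q - 4)*E = (-4 + E*Q)*E = E*(-4 + E*Q))
R(w) = 6 + 2*w**2 (R(w) = 6 + ((w**2 + w*w) + 0*(w + w)) = 6 + ((w**2 + w**2) + 0*(2*w)) = 6 + (2*w**2 + 0) = 6 + 2*w**2)
(X(6*4, 5)*R(6))*11 = ((5*(-4 + 5*(6*4)))*(6 + 2*6**2))*11 = ((5*(-4 + 5*24))*(6 + 2*36))*11 = ((5*(-4 + 120))*(6 + 72))*11 = ((5*116)*78)*11 = (580*78)*11 = 45240*11 = 497640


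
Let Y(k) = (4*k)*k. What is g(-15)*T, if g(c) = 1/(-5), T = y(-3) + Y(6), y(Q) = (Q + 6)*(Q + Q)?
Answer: -126/5 ≈ -25.200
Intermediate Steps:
Y(k) = 4*k²
y(Q) = 2*Q*(6 + Q) (y(Q) = (6 + Q)*(2*Q) = 2*Q*(6 + Q))
T = 126 (T = 2*(-3)*(6 - 3) + 4*6² = 2*(-3)*3 + 4*36 = -18 + 144 = 126)
g(c) = -⅕
g(-15)*T = -⅕*126 = -126/5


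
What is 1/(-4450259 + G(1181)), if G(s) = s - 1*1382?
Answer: -1/4450460 ≈ -2.2470e-7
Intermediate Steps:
G(s) = -1382 + s (G(s) = s - 1382 = -1382 + s)
1/(-4450259 + G(1181)) = 1/(-4450259 + (-1382 + 1181)) = 1/(-4450259 - 201) = 1/(-4450460) = -1/4450460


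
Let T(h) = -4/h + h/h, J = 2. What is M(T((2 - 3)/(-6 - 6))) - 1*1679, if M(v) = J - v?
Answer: -1630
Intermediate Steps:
T(h) = 1 - 4/h (T(h) = -4/h + 1 = 1 - 4/h)
M(v) = 2 - v
M(T((2 - 3)/(-6 - 6))) - 1*1679 = (2 - (-4 + (2 - 3)/(-6 - 6))/((2 - 3)/(-6 - 6))) - 1*1679 = (2 - (-4 - 1/(-12))/((-1/(-12)))) - 1679 = (2 - (-4 - 1*(-1/12))/((-1*(-1/12)))) - 1679 = (2 - (-4 + 1/12)/1/12) - 1679 = (2 - 12*(-47)/12) - 1679 = (2 - 1*(-47)) - 1679 = (2 + 47) - 1679 = 49 - 1679 = -1630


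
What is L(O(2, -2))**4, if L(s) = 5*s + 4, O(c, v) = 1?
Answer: 6561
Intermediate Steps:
L(s) = 4 + 5*s
L(O(2, -2))**4 = (4 + 5*1)**4 = (4 + 5)**4 = 9**4 = 6561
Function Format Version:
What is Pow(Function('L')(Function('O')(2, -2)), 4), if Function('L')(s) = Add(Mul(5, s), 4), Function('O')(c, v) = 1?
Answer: 6561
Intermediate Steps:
Function('L')(s) = Add(4, Mul(5, s))
Pow(Function('L')(Function('O')(2, -2)), 4) = Pow(Add(4, Mul(5, 1)), 4) = Pow(Add(4, 5), 4) = Pow(9, 4) = 6561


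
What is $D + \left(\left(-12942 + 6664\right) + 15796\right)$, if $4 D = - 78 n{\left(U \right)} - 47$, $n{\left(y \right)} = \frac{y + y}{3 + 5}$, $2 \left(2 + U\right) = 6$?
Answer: $\frac{76011}{8} \approx 9501.4$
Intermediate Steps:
$U = 1$ ($U = -2 + \frac{1}{2} \cdot 6 = -2 + 3 = 1$)
$n{\left(y \right)} = \frac{y}{4}$ ($n{\left(y \right)} = \frac{2 y}{8} = 2 y \frac{1}{8} = \frac{y}{4}$)
$D = - \frac{133}{8}$ ($D = \frac{- 78 \cdot \frac{1}{4} \cdot 1 - 47}{4} = \frac{\left(-78\right) \frac{1}{4} - 47}{4} = \frac{- \frac{39}{2} - 47}{4} = \frac{1}{4} \left(- \frac{133}{2}\right) = - \frac{133}{8} \approx -16.625$)
$D + \left(\left(-12942 + 6664\right) + 15796\right) = - \frac{133}{8} + \left(\left(-12942 + 6664\right) + 15796\right) = - \frac{133}{8} + \left(-6278 + 15796\right) = - \frac{133}{8} + 9518 = \frac{76011}{8}$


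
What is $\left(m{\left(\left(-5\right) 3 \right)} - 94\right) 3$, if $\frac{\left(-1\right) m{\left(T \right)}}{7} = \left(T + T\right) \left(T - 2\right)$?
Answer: $-10992$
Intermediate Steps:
$m{\left(T \right)} = - 14 T \left(-2 + T\right)$ ($m{\left(T \right)} = - 7 \left(T + T\right) \left(T - 2\right) = - 7 \cdot 2 T \left(-2 + T\right) = - 14 T \left(-2 + T\right)$)
$\left(m{\left(\left(-5\right) 3 \right)} - 94\right) 3 = \left(14 \left(\left(-5\right) 3\right) \left(2 - \left(-5\right) 3\right) - 94\right) 3 = \left(14 \left(-15\right) \left(2 - -15\right) - 94\right) 3 = \left(14 \left(-15\right) \left(2 + 15\right) - 94\right) 3 = \left(14 \left(-15\right) 17 - 94\right) 3 = \left(-3570 - 94\right) 3 = \left(-3664\right) 3 = -10992$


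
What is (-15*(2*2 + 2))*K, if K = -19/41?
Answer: 1710/41 ≈ 41.707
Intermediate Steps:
K = -19/41 (K = -19*1/41 = -19/41 ≈ -0.46341)
(-15*(2*2 + 2))*K = -15*(2*2 + 2)*(-19/41) = -15*(4 + 2)*(-19/41) = -15*6*(-19/41) = -90*(-19/41) = 1710/41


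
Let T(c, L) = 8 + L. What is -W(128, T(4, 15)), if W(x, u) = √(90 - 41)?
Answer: -7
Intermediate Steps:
W(x, u) = 7 (W(x, u) = √49 = 7)
-W(128, T(4, 15)) = -1*7 = -7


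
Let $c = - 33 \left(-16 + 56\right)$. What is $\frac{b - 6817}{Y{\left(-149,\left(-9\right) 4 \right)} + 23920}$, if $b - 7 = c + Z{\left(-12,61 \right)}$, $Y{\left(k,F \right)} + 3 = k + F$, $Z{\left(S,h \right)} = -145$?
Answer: $- \frac{8275}{23732} \approx -0.34869$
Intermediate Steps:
$c = -1320$ ($c = \left(-33\right) 40 = -1320$)
$Y{\left(k,F \right)} = -3 + F + k$ ($Y{\left(k,F \right)} = -3 + \left(k + F\right) = -3 + \left(F + k\right) = -3 + F + k$)
$b = -1458$ ($b = 7 - 1465 = -1458$)
$\frac{b - 6817}{Y{\left(-149,\left(-9\right) 4 \right)} + 23920} = \frac{-1458 - 6817}{\left(-3 - 36 - 149\right) + 23920} = - \frac{8275}{\left(-3 - 36 - 149\right) + 23920} = - \frac{8275}{-188 + 23920} = - \frac{8275}{23732}$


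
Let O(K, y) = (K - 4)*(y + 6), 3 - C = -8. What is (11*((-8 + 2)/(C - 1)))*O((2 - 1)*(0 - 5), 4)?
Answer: 594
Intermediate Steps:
C = 11 (C = 3 - 1*(-8) = 3 + 8 = 11)
O(K, y) = (-4 + K)*(6 + y)
(11*((-8 + 2)/(C - 1)))*O((2 - 1)*(0 - 5), 4) = (11*((-8 + 2)/(11 - 1)))*(-24 - 4*4 + 6*((2 - 1)*(0 - 5)) + ((2 - 1)*(0 - 5))*4) = (11*(-6/10))*(-24 - 16 + 6*(1*(-5)) + (1*(-5))*4) = (11*(-6*⅒))*(-24 - 16 + 6*(-5) - 5*4) = (11*(-⅗))*(-24 - 16 - 30 - 20) = -33/5*(-90) = 594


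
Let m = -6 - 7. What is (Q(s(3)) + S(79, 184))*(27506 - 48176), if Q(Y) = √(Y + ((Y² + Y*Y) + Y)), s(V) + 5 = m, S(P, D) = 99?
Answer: -2046330 - 124020*√17 ≈ -2.5577e+6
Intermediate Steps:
m = -13
s(V) = -18 (s(V) = -5 - 13 = -18)
Q(Y) = √(2*Y + 2*Y²) (Q(Y) = √(Y + ((Y² + Y²) + Y)) = √(Y + (2*Y² + Y)) = √(Y + (Y + 2*Y²)) = √(2*Y + 2*Y²))
(Q(s(3)) + S(79, 184))*(27506 - 48176) = (√2*√(-18*(1 - 18)) + 99)*(27506 - 48176) = (√2*√(-18*(-17)) + 99)*(-20670) = (√2*√306 + 99)*(-20670) = (√2*(3*√34) + 99)*(-20670) = (6*√17 + 99)*(-20670) = (99 + 6*√17)*(-20670) = -2046330 - 124020*√17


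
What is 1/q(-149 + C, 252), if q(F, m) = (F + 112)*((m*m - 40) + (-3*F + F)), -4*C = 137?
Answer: -8/36383385 ≈ -2.1988e-7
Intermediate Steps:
C = -137/4 (C = -¼*137 = -137/4 ≈ -34.250)
q(F, m) = (112 + F)*(-40 + m² - 2*F) (q(F, m) = (112 + F)*((m² - 40) - 2*F) = (112 + F)*((-40 + m²) - 2*F) = (112 + F)*(-40 + m² - 2*F))
1/q(-149 + C, 252) = 1/(-4480 - 264*(-149 - 137/4) - 2*(-149 - 137/4)² + 112*252² + (-149 - 137/4)*252²) = 1/(-4480 - 264*(-733/4) - 2*(-733/4)² + 112*63504 - 733/4*63504) = 1/(-4480 + 48378 - 2*537289/16 + 7112448 - 11637108) = 1/(-4480 + 48378 - 537289/8 + 7112448 - 11637108) = 1/(-36383385/8) = -8/36383385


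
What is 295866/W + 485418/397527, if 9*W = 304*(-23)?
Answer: -175856411297/463251464 ≈ -379.61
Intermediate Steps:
W = -6992/9 (W = (304*(-23))/9 = (⅑)*(-6992) = -6992/9 ≈ -776.89)
295866/W + 485418/397527 = 295866/(-6992/9) + 485418/397527 = 295866*(-9/6992) + 485418*(1/397527) = -1331397/3496 + 161806/132509 = -175856411297/463251464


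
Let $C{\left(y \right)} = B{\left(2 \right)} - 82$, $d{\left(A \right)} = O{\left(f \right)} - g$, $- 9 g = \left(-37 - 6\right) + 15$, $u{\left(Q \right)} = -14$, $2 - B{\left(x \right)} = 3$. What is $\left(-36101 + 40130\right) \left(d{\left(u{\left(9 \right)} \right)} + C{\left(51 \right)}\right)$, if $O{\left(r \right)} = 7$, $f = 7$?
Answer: $- \frac{956216}{3} \approx -3.1874 \cdot 10^{5}$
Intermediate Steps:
$B{\left(x \right)} = -1$ ($B{\left(x \right)} = 2 - 3 = -1$)
$g = \frac{28}{9}$ ($g = - \frac{\left(-37 - 6\right) + 15}{9} = - \frac{-43 + 15}{9} = \left(- \frac{1}{9}\right) \left(-28\right) = \frac{28}{9} \approx 3.1111$)
$d{\left(A \right)} = \frac{35}{9}$ ($d{\left(A \right)} = 7 - \frac{28}{9} = \frac{35}{9}$)
$C{\left(y \right)} = -83$ ($C{\left(y \right)} = -1 - 82 = -83$)
$\left(-36101 + 40130\right) \left(d{\left(u{\left(9 \right)} \right)} + C{\left(51 \right)}\right) = \left(-36101 + 40130\right) \left(\frac{35}{9} - 83\right) = 4029 \left(- \frac{712}{9}\right) = - \frac{956216}{3}$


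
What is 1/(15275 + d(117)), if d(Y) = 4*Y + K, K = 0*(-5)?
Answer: 1/15743 ≈ 6.3520e-5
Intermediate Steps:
K = 0
d(Y) = 4*Y (d(Y) = 4*Y + 0 = 4*Y)
1/(15275 + d(117)) = 1/(15275 + 4*117) = 1/(15275 + 468) = 1/15743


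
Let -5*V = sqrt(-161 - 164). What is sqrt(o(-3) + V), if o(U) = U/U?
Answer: sqrt(1 - I*sqrt(13)) ≈ 1.5397 - 1.1708*I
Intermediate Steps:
o(U) = 1
V = -I*sqrt(13) (V = -sqrt(-161 - 164)/5 = -I*sqrt(13) ≈ -3.6056*I)
sqrt(o(-3) + V) = sqrt(1 - I*sqrt(13))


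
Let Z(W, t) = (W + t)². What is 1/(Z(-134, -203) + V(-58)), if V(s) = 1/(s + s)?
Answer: 116/13174003 ≈ 8.8052e-6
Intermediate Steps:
V(s) = 1/(2*s)
1/(Z(-134, -203) + V(-58)) = 1/((-134 - 203)² + (½)/(-58)) = 1/((-337)² + (½)*(-1/58)) = 1/(113569 - 1/116) = 1/(13174003/116) = 116/13174003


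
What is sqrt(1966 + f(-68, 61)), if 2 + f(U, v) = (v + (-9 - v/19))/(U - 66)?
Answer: sqrt(12728515682)/2546 ≈ 44.313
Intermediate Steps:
f(U, v) = -2 + (-9 + 18*v/19)/(-66 + U) (f(U, v) = -2 + (v + (-9 - v/19))/(U - 66) = -2 + (v + (-9 - v/19))/(-66 + U) = -2 + (-9 + 18*v/19)/(-66 + U))
sqrt(1966 + f(-68, 61)) = sqrt(1966 + (2337 - 38*(-68) + 18*61)/(19*(-66 - 68))) = sqrt(1966 + (1/19)*(2337 + 2584 + 1098)/(-134)) = sqrt(1966 + (1/19)*(-1/134)*6019) = sqrt(1966 - 6019/2546) = sqrt(4999417/2546) = sqrt(12728515682)/2546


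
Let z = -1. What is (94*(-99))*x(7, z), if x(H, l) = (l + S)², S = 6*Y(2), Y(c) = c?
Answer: -1126026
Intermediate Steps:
S = 12 (S = 6*2 = 12)
x(H, l) = (12 + l)² (x(H, l) = (l + 12)² = (12 + l)²)
(94*(-99))*x(7, z) = (94*(-99))*(12 - 1)² = -9306*11² = -9306*121 = -1126026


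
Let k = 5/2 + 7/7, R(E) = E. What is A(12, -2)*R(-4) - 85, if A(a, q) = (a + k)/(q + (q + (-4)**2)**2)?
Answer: -8276/97 ≈ -85.320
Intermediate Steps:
k = 7/2 (k = 5*(1/2) + 7*(1/7) = 5/2 + 1 = 7/2 ≈ 3.5000)
A(a, q) = (7/2 + a)/(q + (16 + q)**2) (A(a, q) = (a + 7/2)/(q + (q + (-4)**2)**2) = (7/2 + a)/(q + (q + 16)**2) = (7/2 + a)/(q + (16 + q)**2))
A(12, -2)*R(-4) - 85 = ((7/2 + 12)/(-2 + (16 - 2)**2))*(-4) - 85 = ((31/2)/(-2 + 14**2))*(-4) - 85 = ((31/2)/(-2 + 196))*(-4) - 85 = ((31/2)/194)*(-4) - 85 = ((1/194)*(31/2))*(-4) - 85 = (31/388)*(-4) - 85 = -31/97 - 85 = -8276/97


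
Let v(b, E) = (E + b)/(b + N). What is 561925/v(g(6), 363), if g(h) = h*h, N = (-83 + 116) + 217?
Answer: 1208350/3 ≈ 4.0278e+5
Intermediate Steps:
N = 250 (N = 33 + 217 = 250)
g(h) = h²
v(b, E) = (E + b)/(250 + b) (v(b, E) = (E + b)/(b + 250) = (E + b)/(250 + b))
561925/v(g(6), 363) = 561925/(((363 + 6²)/(250 + 6²))) = 561925/(((363 + 36)/(250 + 36))) = 561925/((399/286)) = 561925/(((1/286)*399)) = 561925/(399/286) = 561925*(286/399) = 1208350/3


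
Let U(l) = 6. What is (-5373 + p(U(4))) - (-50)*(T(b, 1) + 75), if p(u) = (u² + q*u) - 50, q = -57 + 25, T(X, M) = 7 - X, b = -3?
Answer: -1329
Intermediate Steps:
q = -32
p(u) = -50 + u² - 32*u (p(u) = (u² - 32*u) - 50 = -50 + u² - 32*u)
(-5373 + p(U(4))) - (-50)*(T(b, 1) + 75) = (-5373 + (-50 + 6² - 32*6)) - (-50)*((7 - 1*(-3)) + 75) = (-5373 + (-50 + 36 - 192)) - (-50)*((7 + 3) + 75) = (-5373 - 206) - (-50)*(10 + 75) = -5579 - (-50)*85 = -5579 - 1*(-4250) = -5579 + 4250 = -1329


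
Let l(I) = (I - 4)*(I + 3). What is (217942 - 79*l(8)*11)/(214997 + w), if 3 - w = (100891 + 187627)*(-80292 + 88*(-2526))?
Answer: 89853/43649995720 ≈ 2.0585e-6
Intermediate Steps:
w = 87299776443 (w = 3 - (100891 + 187627)*(-80292 + 88*(-2526)) = 3 - 288518*(-80292 - 222288) = 3 - 288518*(-302580) = 3 - 1*(-87299776440) = 3 + 87299776440 = 87299776443)
l(I) = (-4 + I)*(3 + I)
(217942 - 79*l(8)*11)/(214997 + w) = (217942 - 79*(-12 + 8² - 1*8)*11)/(214997 + 87299776443) = (217942 - 79*(-12 + 64 - 8)*11)/87299991440 = (217942 - 79*44*11)*(1/87299991440) = (217942 - 3476*11)*(1/87299991440) = (217942 - 38236)*(1/87299991440) = 179706*(1/87299991440) = 89853/43649995720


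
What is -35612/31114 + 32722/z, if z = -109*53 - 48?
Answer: -612776104/90619525 ≈ -6.7621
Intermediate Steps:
z = -5825 (z = -5777 - 48 = -5825)
-35612/31114 + 32722/z = -35612/31114 + 32722/(-5825) = -35612*1/31114 + 32722*(-1/5825) = -17806/15557 - 32722/5825 = -612776104/90619525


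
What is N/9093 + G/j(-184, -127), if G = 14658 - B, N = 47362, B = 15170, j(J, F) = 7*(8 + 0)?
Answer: -35774/9093 ≈ -3.9342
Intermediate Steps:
j(J, F) = 56 (j(J, F) = 7*8 = 56)
G = -512 (G = 14658 - 1*15170 = 14658 - 15170 = -512)
N/9093 + G/j(-184, -127) = 47362/9093 - 512/56 = 47362*(1/9093) - 512*1/56 = 6766/1299 - 64/7 = -35774/9093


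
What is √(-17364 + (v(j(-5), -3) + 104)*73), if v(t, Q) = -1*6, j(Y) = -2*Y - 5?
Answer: I*√10210 ≈ 101.04*I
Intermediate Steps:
j(Y) = -5 - 2*Y
v(t, Q) = -6
√(-17364 + (v(j(-5), -3) + 104)*73) = √(-17364 + (-6 + 104)*73) = √(-17364 + 98*73) = √(-17364 + 7154) = √(-10210) = I*√10210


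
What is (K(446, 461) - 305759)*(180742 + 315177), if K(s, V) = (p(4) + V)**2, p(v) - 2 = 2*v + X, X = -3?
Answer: -43013534465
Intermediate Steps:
p(v) = -1 + 2*v (p(v) = 2 + (2*v - 3) = 2 + (-3 + 2*v) = -1 + 2*v)
K(s, V) = (7 + V)**2 (K(s, V) = ((-1 + 2*4) + V)**2 = ((-1 + 8) + V)**2 = (7 + V)**2)
(K(446, 461) - 305759)*(180742 + 315177) = ((7 + 461)**2 - 305759)*(180742 + 315177) = (468**2 - 305759)*495919 = (219024 - 305759)*495919 = -86735*495919 = -43013534465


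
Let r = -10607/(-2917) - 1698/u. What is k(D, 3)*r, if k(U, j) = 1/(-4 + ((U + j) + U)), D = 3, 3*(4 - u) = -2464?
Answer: 5701867/18056230 ≈ 0.31578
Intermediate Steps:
u = 2476/3 (u = 4 - 1/3*(-2464) = 4 + 2464/3 = 2476/3 ≈ 825.33)
r = 5701867/3611246 (r = -10607/(-2917) - 1698/2476/3 = -10607*(-1/2917) - 1698*3/2476 = 10607/2917 - 2547/1238 = 5701867/3611246 ≈ 1.5789)
k(U, j) = 1/(-4 + j + 2*U) (k(U, j) = 1/(-4 + (j + 2*U)) = 1/(-4 + j + 2*U))
k(D, 3)*r = (5701867/3611246)/(-4 + 3 + 2*3) = (5701867/3611246)/(-4 + 3 + 6) = (5701867/3611246)/5 = (1/5)*(5701867/3611246) = 5701867/18056230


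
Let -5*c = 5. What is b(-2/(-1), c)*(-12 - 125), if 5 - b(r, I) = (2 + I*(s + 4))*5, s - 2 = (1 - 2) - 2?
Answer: -1370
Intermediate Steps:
c = -1 (c = -⅕*5 = -1)
s = -1 (s = 2 + ((1 - 2) - 2) = 2 + (-1 - 2) = 2 - 3 = -1)
b(r, I) = -5 - 15*I (b(r, I) = 5 - (2 + I*(-1 + 4))*5 = 5 - (2 + I*3)*5 = 5 - (2 + 3*I)*5 = 5 - (10 + 15*I) = 5 + (-10 - 15*I) = -5 - 15*I)
b(-2/(-1), c)*(-12 - 125) = (-5 - 15*(-1))*(-12 - 125) = (-5 + 15)*(-137) = 10*(-137) = -1370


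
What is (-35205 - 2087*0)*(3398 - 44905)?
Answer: 1461253935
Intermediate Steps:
(-35205 - 2087*0)*(3398 - 44905) = (-35205 + 0)*(-41507) = -35205*(-41507) = 1461253935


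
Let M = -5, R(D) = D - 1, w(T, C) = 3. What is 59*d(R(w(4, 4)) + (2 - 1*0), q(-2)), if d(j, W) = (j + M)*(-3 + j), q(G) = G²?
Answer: -59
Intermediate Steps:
R(D) = -1 + D
d(j, W) = (-5 + j)*(-3 + j) (d(j, W) = (j - 5)*(-3 + j) = (-5 + j)*(-3 + j))
59*d(R(w(4, 4)) + (2 - 1*0), q(-2)) = 59*(15 + ((-1 + 3) + (2 - 1*0))² - 8*((-1 + 3) + (2 - 1*0))) = 59*(15 + (2 + (2 + 0))² - 8*(2 + (2 + 0))) = 59*(15 + (2 + 2)² - 8*(2 + 2)) = 59*(15 + 4² - 8*4) = 59*(15 + 16 - 32) = 59*(-1) = -59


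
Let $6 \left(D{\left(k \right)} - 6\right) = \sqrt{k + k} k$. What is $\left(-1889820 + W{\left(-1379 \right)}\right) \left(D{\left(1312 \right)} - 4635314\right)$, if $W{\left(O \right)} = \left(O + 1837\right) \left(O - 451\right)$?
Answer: $12644934811680 - 4772111360 \sqrt{41} \approx 1.2614 \cdot 10^{13}$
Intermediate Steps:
$W{\left(O \right)} = \left(-451 + O\right) \left(1837 + O\right)$ ($W{\left(O \right)} = \left(1837 + O\right) \left(-451 + O\right) = \left(-451 + O\right) \left(1837 + O\right)$)
$D{\left(k \right)} = 6 + \frac{\sqrt{2} k^{\frac{3}{2}}}{6}$ ($D{\left(k \right)} = 6 + \frac{\sqrt{k + k} k}{6} = 6 + \frac{\sqrt{2 k} k}{6} = 6 + \frac{\sqrt{2} \sqrt{k} k}{6} = 6 + \frac{\sqrt{2} k^{\frac{3}{2}}}{6}$)
$\left(-1889820 + W{\left(-1379 \right)}\right) \left(D{\left(1312 \right)} - 4635314\right) = \left(-1889820 + \left(-828487 + \left(-1379\right)^{2} + 1386 \left(-1379\right)\right)\right) \left(\left(6 + \frac{\sqrt{2} \cdot 1312^{\frac{3}{2}}}{6}\right) - 4635314\right) = \left(-1889820 - 838140\right) \left(\left(6 + \frac{\sqrt{2} \cdot 5248 \sqrt{82}}{6}\right) - 4635314\right) = \left(-1889820 - 838140\right) \left(\left(6 + \frac{5248 \sqrt{41}}{3}\right) - 4635314\right) = - 2727960 \left(-4635308 + \frac{5248 \sqrt{41}}{3}\right) = 12644934811680 - 4772111360 \sqrt{41}$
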